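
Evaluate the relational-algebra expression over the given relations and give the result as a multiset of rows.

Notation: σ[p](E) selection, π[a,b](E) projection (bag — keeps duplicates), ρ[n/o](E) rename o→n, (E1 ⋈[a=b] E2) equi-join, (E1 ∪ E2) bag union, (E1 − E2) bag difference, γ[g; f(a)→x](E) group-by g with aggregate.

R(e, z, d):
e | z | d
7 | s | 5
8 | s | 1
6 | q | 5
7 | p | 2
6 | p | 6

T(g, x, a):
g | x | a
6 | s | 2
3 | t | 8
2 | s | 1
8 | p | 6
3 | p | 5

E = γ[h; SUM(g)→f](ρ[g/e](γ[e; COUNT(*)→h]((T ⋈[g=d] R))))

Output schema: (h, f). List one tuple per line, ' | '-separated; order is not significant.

Stepwise |·|:
  T → 5
  R → 5
  (T ⋈[g=d] R) → 2
  γ[e; COUNT(*)→h]((T ⋈[g=d] R)) → 2
  ρ[g/e](γ[e; COUNT(*)→h]((T ⋈[g=d] R))) → 2
  γ[h; SUM(g)→f](ρ[g/e](γ[e; COUNT(*)→h]((T ⋈[g=d] R)))) → 1

== RESULT ==
h | f
1 | 13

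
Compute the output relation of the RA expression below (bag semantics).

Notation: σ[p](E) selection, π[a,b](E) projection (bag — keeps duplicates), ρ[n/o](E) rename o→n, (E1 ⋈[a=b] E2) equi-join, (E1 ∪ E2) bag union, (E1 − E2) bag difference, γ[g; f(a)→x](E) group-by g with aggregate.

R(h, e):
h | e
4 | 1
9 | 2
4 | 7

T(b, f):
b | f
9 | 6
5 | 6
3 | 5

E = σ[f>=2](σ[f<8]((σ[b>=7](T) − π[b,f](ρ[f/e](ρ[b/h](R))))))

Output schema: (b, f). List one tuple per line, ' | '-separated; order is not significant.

Subexpression sizes:
  T → 3
  σ[b>=7](T) → 1
  R → 3
  ρ[b/h](R) → 3
  ρ[f/e](ρ[b/h](R)) → 3
  π[b,f](ρ[f/e](ρ[b/h](R))) → 3
  (σ[b>=7](T) − π[b,f](ρ[f/e](ρ[b/h](R)))) → 1
  σ[f<8]((σ[b>=7](T) − π[b,f](ρ[f/e](ρ[b/h](R))))) → 1
  σ[f>=2](σ[f<8]((σ[b>=7](T) − π[b,f](ρ[f/e](ρ[b/h](R)))))) → 1

== RESULT ==
b | f
9 | 6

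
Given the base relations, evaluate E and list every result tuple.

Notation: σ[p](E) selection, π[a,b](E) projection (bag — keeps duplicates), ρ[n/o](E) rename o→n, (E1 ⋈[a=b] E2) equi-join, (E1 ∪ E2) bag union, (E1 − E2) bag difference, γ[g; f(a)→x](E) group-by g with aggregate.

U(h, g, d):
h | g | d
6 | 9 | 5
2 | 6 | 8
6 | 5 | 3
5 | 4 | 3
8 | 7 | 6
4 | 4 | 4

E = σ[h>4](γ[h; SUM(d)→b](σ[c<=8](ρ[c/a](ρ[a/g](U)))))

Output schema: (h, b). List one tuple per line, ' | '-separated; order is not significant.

Stepwise |·|:
  U → 6
  ρ[a/g](U) → 6
  ρ[c/a](ρ[a/g](U)) → 6
  σ[c<=8](ρ[c/a](ρ[a/g](U))) → 5
  γ[h; SUM(d)→b](σ[c<=8](ρ[c/a](ρ[a/g](U)))) → 5
  σ[h>4](γ[h; SUM(d)→b](σ[c<=8](ρ[c/a](ρ[a/g](U))))) → 3

== RESULT ==
h | b
5 | 3
6 | 3
8 | 6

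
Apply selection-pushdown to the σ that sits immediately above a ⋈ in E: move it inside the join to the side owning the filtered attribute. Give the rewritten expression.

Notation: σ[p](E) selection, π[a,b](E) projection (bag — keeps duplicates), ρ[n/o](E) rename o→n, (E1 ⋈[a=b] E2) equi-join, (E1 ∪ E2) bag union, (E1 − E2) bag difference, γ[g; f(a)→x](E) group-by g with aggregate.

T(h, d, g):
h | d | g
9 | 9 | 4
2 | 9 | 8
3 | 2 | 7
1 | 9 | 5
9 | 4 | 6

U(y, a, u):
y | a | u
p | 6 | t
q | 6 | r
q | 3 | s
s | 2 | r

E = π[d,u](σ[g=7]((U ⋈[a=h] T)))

σ filters on g, owned by the right side.
E' = π[d,u]((U ⋈[a=h] σ[g=7](T)))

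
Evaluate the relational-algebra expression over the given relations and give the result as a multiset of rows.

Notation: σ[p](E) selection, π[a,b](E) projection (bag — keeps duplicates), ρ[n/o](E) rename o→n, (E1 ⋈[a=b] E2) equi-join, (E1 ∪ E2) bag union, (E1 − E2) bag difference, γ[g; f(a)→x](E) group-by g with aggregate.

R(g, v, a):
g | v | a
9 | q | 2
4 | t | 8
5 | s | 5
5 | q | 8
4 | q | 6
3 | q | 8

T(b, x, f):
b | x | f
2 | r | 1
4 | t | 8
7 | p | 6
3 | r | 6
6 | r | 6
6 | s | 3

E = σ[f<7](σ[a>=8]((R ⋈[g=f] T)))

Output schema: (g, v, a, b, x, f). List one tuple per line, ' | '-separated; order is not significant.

Stepwise |·|:
  R → 6
  T → 6
  (R ⋈[g=f] T) → 1
  σ[a>=8]((R ⋈[g=f] T)) → 1
  σ[f<7](σ[a>=8]((R ⋈[g=f] T))) → 1

== RESULT ==
g | v | a | b | x | f
3 | q | 8 | 6 | s | 3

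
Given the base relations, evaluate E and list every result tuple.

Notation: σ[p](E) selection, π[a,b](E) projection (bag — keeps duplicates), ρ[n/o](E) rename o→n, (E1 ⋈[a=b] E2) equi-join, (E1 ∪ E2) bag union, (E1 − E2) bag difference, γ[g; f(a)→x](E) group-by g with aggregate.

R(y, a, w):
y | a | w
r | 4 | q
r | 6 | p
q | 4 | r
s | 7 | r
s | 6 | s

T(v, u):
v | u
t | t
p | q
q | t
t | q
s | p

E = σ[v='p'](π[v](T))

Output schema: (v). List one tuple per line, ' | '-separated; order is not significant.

Stepwise |·|:
  T → 5
  π[v](T) → 5
  σ[v='p'](π[v](T)) → 1

== RESULT ==
v
p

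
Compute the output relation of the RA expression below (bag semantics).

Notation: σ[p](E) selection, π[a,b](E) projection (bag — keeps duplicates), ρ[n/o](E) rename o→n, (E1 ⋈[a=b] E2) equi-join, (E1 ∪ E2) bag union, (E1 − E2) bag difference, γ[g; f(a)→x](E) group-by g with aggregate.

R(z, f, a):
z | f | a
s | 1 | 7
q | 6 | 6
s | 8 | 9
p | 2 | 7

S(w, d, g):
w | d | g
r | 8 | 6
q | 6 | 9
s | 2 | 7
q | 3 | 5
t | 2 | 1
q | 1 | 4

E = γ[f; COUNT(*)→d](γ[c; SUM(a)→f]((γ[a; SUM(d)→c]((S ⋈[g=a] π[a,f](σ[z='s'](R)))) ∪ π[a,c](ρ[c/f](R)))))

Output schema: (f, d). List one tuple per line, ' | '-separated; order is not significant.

Per-node cardinality:
  S → 6
  R → 4
  σ[z='s'](R) → 2
  π[a,f](σ[z='s'](R)) → 2
  (S ⋈[g=a] π[a,f](σ[z='s'](R))) → 2
  γ[a; SUM(d)→c]((S ⋈[g=a] π[a,f](σ[z='s'](R)))) → 2
  R → 4
  ρ[c/f](R) → 4
  π[a,c](ρ[c/f](R)) → 4
  (γ[a; SUM(d)→c]((S ⋈[g=a] π[a,f](σ[z='s'](R)))) ∪ π[a,c](ρ[c/f](R))) → 6
  γ[c; SUM(a)→f]((γ[a; SUM(d)→c]((S ⋈[g=a] π[a,f](σ[z='s'](R)))) ∪ π[a,c](ρ[c/f](R)))) → 4
  γ[f; COUNT(*)→d](γ[c; SUM(a)→f]((γ[a; SUM(d)→c]((S ⋈[g=a] π[a,f](σ[z='s'](R)))) ∪ π[a,c](ρ[c/f](R))))) → 4

== RESULT ==
f | d
7 | 1
9 | 1
14 | 1
15 | 1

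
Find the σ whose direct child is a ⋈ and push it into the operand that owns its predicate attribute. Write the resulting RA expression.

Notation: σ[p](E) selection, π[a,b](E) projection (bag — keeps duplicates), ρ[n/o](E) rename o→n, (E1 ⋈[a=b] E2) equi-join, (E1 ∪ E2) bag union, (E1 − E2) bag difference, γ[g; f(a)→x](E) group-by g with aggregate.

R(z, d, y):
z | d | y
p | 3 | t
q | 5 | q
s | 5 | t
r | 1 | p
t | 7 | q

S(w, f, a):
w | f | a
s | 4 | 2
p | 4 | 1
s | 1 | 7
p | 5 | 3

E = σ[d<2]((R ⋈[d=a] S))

σ filters on d, owned by the left side.
E' = (σ[d<2](R) ⋈[d=a] S)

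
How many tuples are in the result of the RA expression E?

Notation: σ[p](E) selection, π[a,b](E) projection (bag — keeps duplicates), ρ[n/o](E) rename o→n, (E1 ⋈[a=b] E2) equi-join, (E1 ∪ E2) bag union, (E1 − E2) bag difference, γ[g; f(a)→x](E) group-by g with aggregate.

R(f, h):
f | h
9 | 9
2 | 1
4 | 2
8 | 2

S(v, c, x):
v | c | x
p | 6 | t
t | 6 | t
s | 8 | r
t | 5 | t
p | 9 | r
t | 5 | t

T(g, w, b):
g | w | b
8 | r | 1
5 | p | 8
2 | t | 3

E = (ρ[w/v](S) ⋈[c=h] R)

Per-node cardinality:
  S → 6
  ρ[w/v](S) → 6
  R → 4
  (ρ[w/v](S) ⋈[c=h] R) → 1

|E| = 1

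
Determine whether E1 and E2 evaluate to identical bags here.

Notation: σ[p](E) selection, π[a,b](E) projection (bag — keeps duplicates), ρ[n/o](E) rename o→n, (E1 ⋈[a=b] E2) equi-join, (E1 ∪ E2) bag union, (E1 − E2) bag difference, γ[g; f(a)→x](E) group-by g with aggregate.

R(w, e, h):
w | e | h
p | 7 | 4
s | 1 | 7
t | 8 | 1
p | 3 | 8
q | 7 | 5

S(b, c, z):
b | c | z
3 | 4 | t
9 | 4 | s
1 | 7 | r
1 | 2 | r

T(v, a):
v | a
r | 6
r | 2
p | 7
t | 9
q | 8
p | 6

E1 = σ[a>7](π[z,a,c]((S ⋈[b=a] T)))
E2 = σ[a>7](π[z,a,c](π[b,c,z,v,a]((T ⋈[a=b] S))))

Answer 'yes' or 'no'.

E1 per-node cardinality:
  S → 4
  T → 6
  (S ⋈[b=a] T) → 1
  π[z,a,c]((S ⋈[b=a] T)) → 1
  σ[a>7](π[z,a,c]((S ⋈[b=a] T))) → 1
E2 per-node cardinality:
  T → 6
  S → 4
  (T ⋈[a=b] S) → 1
  π[b,c,z,v,a]((T ⋈[a=b] S)) → 1
  π[z,a,c](π[b,c,z,v,a]((T ⋈[a=b] S))) → 1
  σ[a>7](π[z,a,c](π[b,c,z,v,a]((T ⋈[a=b] S)))) → 1

E1 and E2 produce the same multiset:
z | a | c
s | 9 | 4

yes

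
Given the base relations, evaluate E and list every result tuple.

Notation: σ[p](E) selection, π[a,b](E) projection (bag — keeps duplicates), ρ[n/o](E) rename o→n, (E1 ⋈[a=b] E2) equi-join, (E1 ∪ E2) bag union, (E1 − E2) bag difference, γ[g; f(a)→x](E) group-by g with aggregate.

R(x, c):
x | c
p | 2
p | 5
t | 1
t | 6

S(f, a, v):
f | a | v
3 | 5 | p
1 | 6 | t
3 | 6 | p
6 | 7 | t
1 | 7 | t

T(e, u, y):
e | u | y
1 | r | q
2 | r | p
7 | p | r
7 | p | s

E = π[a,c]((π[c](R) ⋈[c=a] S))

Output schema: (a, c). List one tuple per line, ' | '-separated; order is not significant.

Subexpression sizes:
  R → 4
  π[c](R) → 4
  S → 5
  (π[c](R) ⋈[c=a] S) → 3
  π[a,c]((π[c](R) ⋈[c=a] S)) → 3

== RESULT ==
a | c
5 | 5
6 | 6
6 | 6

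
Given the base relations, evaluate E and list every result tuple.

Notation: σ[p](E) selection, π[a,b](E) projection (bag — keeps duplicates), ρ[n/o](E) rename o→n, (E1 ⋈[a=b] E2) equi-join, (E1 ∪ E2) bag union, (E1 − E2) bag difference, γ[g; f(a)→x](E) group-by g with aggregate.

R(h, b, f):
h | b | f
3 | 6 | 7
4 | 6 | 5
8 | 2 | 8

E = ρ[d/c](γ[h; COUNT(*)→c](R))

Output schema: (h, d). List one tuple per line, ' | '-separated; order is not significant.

Stepwise |·|:
  R → 3
  γ[h; COUNT(*)→c](R) → 3
  ρ[d/c](γ[h; COUNT(*)→c](R)) → 3

== RESULT ==
h | d
3 | 1
4 | 1
8 | 1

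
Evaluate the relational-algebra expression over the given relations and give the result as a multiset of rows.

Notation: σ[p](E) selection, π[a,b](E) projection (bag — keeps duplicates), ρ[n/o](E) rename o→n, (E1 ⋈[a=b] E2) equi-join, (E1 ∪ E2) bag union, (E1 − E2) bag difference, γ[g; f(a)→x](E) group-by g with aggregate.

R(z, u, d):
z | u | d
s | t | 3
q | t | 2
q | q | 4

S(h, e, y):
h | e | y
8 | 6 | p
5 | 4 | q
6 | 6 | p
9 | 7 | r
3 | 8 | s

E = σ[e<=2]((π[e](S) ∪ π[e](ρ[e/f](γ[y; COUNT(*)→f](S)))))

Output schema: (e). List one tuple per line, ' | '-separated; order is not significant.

Subexpression sizes:
  S → 5
  π[e](S) → 5
  S → 5
  γ[y; COUNT(*)→f](S) → 4
  ρ[e/f](γ[y; COUNT(*)→f](S)) → 4
  π[e](ρ[e/f](γ[y; COUNT(*)→f](S))) → 4
  (π[e](S) ∪ π[e](ρ[e/f](γ[y; COUNT(*)→f](S)))) → 9
  σ[e<=2]((π[e](S) ∪ π[e](ρ[e/f](γ[y; COUNT(*)→f](S))))) → 4

== RESULT ==
e
1
1
1
2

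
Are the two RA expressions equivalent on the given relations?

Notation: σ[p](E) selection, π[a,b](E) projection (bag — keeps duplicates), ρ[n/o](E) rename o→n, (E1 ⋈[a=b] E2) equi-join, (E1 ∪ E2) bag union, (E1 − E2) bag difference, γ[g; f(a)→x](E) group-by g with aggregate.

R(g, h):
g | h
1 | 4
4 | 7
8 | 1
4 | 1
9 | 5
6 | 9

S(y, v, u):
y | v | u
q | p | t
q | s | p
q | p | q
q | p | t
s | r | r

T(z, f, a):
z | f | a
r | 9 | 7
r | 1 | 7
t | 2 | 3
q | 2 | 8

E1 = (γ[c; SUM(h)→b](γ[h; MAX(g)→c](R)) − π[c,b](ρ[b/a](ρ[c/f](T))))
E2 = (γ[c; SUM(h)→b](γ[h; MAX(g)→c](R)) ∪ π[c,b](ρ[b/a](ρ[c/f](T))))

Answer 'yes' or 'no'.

E1 stepwise |·|:
  R → 6
  γ[h; MAX(g)→c](R) → 5
  γ[c; SUM(h)→b](γ[h; MAX(g)→c](R)) → 5
  T → 4
  ρ[c/f](T) → 4
  ρ[b/a](ρ[c/f](T)) → 4
  π[c,b](ρ[b/a](ρ[c/f](T))) → 4
  (γ[c; SUM(h)→b](γ[h; MAX(g)→c](R)) − π[c,b](ρ[b/a](ρ[c/f](T)))) → 5
E2 stepwise |·|:
  R → 6
  γ[h; MAX(g)→c](R) → 5
  γ[c; SUM(h)→b](γ[h; MAX(g)→c](R)) → 5
  T → 4
  ρ[c/f](T) → 4
  ρ[b/a](ρ[c/f](T)) → 4
  π[c,b](ρ[b/a](ρ[c/f](T))) → 4
  (γ[c; SUM(h)→b](γ[h; MAX(g)→c](R)) ∪ π[c,b](ρ[b/a](ρ[c/f](T)))) → 9

E1 result:
c | b
1 | 4
4 | 7
6 | 9
8 | 1
9 | 5
E2 result:
c | b
1 | 4
1 | 7
2 | 3
2 | 8
4 | 7
6 | 9
8 | 1
9 | 5
9 | 7
Witness: (9, 7) appears 0× in E1 but 1× in E2.

no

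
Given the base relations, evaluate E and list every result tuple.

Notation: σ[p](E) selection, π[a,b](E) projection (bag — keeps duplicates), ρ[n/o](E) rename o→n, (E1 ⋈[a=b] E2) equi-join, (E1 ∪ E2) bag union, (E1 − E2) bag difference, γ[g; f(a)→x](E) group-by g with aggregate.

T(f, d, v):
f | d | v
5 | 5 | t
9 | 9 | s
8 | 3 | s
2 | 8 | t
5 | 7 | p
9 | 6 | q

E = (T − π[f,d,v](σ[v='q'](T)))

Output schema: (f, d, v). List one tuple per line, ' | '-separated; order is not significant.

Per-node cardinality:
  T → 6
  T → 6
  σ[v='q'](T) → 1
  π[f,d,v](σ[v='q'](T)) → 1
  (T − π[f,d,v](σ[v='q'](T))) → 5

== RESULT ==
f | d | v
2 | 8 | t
5 | 5 | t
5 | 7 | p
8 | 3 | s
9 | 9 | s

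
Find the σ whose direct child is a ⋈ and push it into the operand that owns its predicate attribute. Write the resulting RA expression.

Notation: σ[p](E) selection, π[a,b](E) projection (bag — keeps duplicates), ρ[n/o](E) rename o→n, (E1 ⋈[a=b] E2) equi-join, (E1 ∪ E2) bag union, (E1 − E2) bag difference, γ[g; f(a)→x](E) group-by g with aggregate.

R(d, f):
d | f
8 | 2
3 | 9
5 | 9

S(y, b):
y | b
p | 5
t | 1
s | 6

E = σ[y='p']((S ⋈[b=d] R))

σ filters on y, owned by the left side.
E' = (σ[y='p'](S) ⋈[b=d] R)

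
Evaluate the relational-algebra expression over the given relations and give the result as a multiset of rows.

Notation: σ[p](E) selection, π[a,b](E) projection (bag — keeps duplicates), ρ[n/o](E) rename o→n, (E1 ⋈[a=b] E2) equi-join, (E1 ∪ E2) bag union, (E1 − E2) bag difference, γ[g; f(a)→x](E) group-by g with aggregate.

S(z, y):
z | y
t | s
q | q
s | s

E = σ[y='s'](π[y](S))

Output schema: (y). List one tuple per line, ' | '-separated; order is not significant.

Stepwise |·|:
  S → 3
  π[y](S) → 3
  σ[y='s'](π[y](S)) → 2

== RESULT ==
y
s
s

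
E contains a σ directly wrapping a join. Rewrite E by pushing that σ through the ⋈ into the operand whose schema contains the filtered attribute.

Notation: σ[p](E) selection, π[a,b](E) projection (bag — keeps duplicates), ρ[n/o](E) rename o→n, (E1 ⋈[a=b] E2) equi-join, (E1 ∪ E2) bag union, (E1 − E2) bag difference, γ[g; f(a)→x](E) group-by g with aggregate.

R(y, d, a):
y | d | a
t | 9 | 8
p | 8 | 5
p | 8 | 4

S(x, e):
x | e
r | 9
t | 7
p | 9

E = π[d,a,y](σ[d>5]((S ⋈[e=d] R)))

σ filters on d, owned by the right side.
E' = π[d,a,y]((S ⋈[e=d] σ[d>5](R)))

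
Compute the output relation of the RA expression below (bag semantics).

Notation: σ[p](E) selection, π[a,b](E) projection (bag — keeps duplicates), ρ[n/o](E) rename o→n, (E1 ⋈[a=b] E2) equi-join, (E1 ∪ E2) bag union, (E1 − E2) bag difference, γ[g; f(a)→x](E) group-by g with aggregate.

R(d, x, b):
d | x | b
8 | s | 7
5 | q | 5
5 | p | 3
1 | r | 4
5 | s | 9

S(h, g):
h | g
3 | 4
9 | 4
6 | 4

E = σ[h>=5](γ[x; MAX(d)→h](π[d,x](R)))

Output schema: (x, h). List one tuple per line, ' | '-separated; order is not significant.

Stepwise |·|:
  R → 5
  π[d,x](R) → 5
  γ[x; MAX(d)→h](π[d,x](R)) → 4
  σ[h>=5](γ[x; MAX(d)→h](π[d,x](R))) → 3

== RESULT ==
x | h
p | 5
q | 5
s | 8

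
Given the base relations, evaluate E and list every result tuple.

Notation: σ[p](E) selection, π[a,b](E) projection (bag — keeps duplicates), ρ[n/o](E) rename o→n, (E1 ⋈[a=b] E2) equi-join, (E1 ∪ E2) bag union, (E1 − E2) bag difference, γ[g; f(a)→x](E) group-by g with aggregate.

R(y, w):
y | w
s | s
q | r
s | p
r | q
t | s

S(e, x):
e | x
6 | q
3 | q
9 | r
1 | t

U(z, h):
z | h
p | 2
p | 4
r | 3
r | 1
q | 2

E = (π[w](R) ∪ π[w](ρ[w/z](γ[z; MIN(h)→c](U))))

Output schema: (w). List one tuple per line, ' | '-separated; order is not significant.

Row counts bottom-up:
  R → 5
  π[w](R) → 5
  U → 5
  γ[z; MIN(h)→c](U) → 3
  ρ[w/z](γ[z; MIN(h)→c](U)) → 3
  π[w](ρ[w/z](γ[z; MIN(h)→c](U))) → 3
  (π[w](R) ∪ π[w](ρ[w/z](γ[z; MIN(h)→c](U)))) → 8

== RESULT ==
w
p
p
q
q
r
r
s
s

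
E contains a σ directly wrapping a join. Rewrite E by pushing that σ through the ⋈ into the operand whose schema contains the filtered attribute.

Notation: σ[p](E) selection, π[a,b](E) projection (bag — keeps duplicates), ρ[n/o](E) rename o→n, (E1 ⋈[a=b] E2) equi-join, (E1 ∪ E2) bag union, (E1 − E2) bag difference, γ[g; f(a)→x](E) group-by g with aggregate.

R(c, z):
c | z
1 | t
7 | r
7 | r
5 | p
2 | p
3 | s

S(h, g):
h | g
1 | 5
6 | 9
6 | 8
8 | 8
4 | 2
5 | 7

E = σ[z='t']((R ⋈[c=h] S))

σ filters on z, owned by the left side.
E' = (σ[z='t'](R) ⋈[c=h] S)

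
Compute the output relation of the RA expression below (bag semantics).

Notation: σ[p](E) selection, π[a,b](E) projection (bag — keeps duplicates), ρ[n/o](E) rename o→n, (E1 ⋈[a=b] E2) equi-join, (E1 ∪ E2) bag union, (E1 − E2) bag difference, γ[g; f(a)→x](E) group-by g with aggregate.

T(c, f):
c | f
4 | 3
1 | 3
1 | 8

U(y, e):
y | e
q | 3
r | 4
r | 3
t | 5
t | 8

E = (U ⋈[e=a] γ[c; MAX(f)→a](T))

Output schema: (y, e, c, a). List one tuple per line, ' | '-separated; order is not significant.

Stepwise |·|:
  U → 5
  T → 3
  γ[c; MAX(f)→a](T) → 2
  (U ⋈[e=a] γ[c; MAX(f)→a](T)) → 3

== RESULT ==
y | e | c | a
q | 3 | 4 | 3
r | 3 | 4 | 3
t | 8 | 1 | 8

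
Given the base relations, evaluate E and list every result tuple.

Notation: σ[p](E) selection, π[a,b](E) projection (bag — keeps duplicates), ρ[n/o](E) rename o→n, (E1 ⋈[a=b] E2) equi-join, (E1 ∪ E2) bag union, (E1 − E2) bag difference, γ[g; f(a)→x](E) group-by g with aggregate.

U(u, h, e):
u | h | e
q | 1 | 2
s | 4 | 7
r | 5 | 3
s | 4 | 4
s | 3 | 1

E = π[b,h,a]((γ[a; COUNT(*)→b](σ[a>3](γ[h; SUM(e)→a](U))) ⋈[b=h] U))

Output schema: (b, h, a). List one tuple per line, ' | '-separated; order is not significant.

Row counts bottom-up:
  U → 5
  γ[h; SUM(e)→a](U) → 4
  σ[a>3](γ[h; SUM(e)→a](U)) → 1
  γ[a; COUNT(*)→b](σ[a>3](γ[h; SUM(e)→a](U))) → 1
  U → 5
  (γ[a; COUNT(*)→b](σ[a>3](γ[h; SUM(e)→a](U))) ⋈[b=h] U) → 1
  π[b,h,a]((γ[a; COUNT(*)→b](σ[a>3](γ[h; SUM(e)→a](U))) ⋈[b=h] U)) → 1

== RESULT ==
b | h | a
1 | 1 | 11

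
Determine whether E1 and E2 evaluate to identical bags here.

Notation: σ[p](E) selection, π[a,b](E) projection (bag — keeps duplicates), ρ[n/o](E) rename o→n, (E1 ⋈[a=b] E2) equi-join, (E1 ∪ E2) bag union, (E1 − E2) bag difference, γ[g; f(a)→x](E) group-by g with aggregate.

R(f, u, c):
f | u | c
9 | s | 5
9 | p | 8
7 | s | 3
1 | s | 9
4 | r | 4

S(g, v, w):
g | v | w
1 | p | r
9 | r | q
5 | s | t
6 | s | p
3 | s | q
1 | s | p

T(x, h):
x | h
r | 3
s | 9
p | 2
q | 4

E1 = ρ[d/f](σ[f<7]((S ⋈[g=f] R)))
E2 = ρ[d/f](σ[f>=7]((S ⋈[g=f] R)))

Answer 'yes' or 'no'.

E1 per-node cardinality:
  S → 6
  R → 5
  (S ⋈[g=f] R) → 4
  σ[f<7]((S ⋈[g=f] R)) → 2
  ρ[d/f](σ[f<7]((S ⋈[g=f] R))) → 2
E2 per-node cardinality:
  S → 6
  R → 5
  (S ⋈[g=f] R) → 4
  σ[f>=7]((S ⋈[g=f] R)) → 2
  ρ[d/f](σ[f>=7]((S ⋈[g=f] R))) → 2

E1 result:
g | v | w | d | u | c
1 | p | r | 1 | s | 9
1 | s | p | 1 | s | 9
E2 result:
g | v | w | d | u | c
9 | r | q | 9 | p | 8
9 | r | q | 9 | s | 5
Witness: (9, 'r', 'q', 9, 'p', 8) appears 0× in E1 but 1× in E2.

no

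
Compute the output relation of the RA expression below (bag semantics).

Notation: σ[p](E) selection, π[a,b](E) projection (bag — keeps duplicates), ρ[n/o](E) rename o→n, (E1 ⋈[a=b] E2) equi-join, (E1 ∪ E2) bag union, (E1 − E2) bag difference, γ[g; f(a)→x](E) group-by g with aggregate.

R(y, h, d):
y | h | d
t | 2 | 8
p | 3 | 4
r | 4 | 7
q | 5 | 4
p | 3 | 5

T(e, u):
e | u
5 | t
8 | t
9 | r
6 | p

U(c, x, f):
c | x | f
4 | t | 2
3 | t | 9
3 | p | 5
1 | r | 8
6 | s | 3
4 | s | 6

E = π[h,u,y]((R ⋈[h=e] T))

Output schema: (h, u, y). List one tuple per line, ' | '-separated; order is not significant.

Row counts bottom-up:
  R → 5
  T → 4
  (R ⋈[h=e] T) → 1
  π[h,u,y]((R ⋈[h=e] T)) → 1

== RESULT ==
h | u | y
5 | t | q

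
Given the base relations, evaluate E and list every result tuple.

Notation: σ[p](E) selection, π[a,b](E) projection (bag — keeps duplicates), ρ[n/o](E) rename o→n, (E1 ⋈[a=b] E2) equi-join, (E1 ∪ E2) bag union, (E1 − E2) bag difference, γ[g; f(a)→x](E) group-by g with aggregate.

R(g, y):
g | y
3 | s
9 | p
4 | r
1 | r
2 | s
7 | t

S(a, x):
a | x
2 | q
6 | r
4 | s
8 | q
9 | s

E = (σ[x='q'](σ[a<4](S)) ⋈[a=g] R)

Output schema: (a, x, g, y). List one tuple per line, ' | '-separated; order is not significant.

Row counts bottom-up:
  S → 5
  σ[a<4](S) → 1
  σ[x='q'](σ[a<4](S)) → 1
  R → 6
  (σ[x='q'](σ[a<4](S)) ⋈[a=g] R) → 1

== RESULT ==
a | x | g | y
2 | q | 2 | s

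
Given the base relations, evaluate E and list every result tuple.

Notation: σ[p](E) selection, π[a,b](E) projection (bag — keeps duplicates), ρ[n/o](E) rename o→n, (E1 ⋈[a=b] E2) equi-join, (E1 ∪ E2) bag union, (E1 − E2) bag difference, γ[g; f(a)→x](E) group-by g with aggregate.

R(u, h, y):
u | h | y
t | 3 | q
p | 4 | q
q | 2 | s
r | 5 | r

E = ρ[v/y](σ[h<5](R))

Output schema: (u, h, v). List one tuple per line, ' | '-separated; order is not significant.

Per-node cardinality:
  R → 4
  σ[h<5](R) → 3
  ρ[v/y](σ[h<5](R)) → 3

== RESULT ==
u | h | v
p | 4 | q
q | 2 | s
t | 3 | q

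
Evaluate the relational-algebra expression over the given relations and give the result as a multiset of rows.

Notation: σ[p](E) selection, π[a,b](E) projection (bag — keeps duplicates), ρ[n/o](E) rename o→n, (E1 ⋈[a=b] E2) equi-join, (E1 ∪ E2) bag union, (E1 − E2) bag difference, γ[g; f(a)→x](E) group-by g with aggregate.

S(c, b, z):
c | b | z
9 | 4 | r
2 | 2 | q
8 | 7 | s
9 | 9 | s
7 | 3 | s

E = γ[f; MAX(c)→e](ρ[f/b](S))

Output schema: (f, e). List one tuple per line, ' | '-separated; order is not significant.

Subexpression sizes:
  S → 5
  ρ[f/b](S) → 5
  γ[f; MAX(c)→e](ρ[f/b](S)) → 5

== RESULT ==
f | e
2 | 2
3 | 7
4 | 9
7 | 8
9 | 9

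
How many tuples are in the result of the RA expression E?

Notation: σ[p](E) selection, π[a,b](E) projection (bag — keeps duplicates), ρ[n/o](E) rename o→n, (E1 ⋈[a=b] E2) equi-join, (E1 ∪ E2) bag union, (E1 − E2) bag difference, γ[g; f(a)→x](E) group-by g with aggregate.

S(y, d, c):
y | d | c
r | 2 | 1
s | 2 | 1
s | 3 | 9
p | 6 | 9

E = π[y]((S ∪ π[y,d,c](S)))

Row counts bottom-up:
  S → 4
  S → 4
  π[y,d,c](S) → 4
  (S ∪ π[y,d,c](S)) → 8
  π[y]((S ∪ π[y,d,c](S))) → 8

|E| = 8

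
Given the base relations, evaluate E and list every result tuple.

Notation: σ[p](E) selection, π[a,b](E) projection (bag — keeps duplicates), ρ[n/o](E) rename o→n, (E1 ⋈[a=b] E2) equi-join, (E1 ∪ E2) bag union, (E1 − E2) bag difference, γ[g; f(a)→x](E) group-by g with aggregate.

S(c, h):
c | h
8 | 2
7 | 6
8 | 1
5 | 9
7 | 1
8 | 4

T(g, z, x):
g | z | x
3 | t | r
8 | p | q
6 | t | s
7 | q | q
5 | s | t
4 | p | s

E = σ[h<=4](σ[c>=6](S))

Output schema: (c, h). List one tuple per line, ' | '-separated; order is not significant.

Subexpression sizes:
  S → 6
  σ[c>=6](S) → 5
  σ[h<=4](σ[c>=6](S)) → 4

== RESULT ==
c | h
7 | 1
8 | 1
8 | 2
8 | 4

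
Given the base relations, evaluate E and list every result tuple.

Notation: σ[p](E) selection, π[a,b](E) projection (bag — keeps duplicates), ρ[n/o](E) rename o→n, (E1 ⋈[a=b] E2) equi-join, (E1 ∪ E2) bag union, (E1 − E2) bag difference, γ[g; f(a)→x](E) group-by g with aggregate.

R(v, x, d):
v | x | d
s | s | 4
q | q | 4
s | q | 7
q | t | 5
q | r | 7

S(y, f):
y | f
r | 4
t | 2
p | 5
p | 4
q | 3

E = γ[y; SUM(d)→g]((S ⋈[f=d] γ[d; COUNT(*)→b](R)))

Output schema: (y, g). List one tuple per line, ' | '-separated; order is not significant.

Per-node cardinality:
  S → 5
  R → 5
  γ[d; COUNT(*)→b](R) → 3
  (S ⋈[f=d] γ[d; COUNT(*)→b](R)) → 3
  γ[y; SUM(d)→g]((S ⋈[f=d] γ[d; COUNT(*)→b](R))) → 2

== RESULT ==
y | g
p | 9
r | 4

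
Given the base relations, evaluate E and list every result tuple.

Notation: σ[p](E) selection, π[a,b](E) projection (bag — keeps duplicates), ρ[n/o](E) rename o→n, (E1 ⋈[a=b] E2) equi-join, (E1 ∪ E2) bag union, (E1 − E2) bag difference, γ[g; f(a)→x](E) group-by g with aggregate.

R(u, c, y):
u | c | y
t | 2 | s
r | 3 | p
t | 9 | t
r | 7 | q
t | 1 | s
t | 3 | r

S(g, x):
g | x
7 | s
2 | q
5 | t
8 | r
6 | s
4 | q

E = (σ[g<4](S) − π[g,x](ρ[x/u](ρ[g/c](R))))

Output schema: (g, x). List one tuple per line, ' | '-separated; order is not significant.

Stepwise |·|:
  S → 6
  σ[g<4](S) → 1
  R → 6
  ρ[g/c](R) → 6
  ρ[x/u](ρ[g/c](R)) → 6
  π[g,x](ρ[x/u](ρ[g/c](R))) → 6
  (σ[g<4](S) − π[g,x](ρ[x/u](ρ[g/c](R)))) → 1

== RESULT ==
g | x
2 | q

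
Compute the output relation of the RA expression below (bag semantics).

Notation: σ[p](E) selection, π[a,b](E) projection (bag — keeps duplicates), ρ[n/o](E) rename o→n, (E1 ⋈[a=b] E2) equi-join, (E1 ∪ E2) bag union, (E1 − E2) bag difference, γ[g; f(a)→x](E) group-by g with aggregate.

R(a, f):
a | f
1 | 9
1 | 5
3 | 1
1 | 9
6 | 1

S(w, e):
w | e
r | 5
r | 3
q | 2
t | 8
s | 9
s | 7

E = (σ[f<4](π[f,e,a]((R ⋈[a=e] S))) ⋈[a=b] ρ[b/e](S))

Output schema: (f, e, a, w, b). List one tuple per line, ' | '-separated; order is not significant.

Stepwise |·|:
  R → 5
  S → 6
  (R ⋈[a=e] S) → 1
  π[f,e,a]((R ⋈[a=e] S)) → 1
  σ[f<4](π[f,e,a]((R ⋈[a=e] S))) → 1
  S → 6
  ρ[b/e](S) → 6
  (σ[f<4](π[f,e,a]((R ⋈[a=e] S))) ⋈[a=b] ρ[b/e](S)) → 1

== RESULT ==
f | e | a | w | b
1 | 3 | 3 | r | 3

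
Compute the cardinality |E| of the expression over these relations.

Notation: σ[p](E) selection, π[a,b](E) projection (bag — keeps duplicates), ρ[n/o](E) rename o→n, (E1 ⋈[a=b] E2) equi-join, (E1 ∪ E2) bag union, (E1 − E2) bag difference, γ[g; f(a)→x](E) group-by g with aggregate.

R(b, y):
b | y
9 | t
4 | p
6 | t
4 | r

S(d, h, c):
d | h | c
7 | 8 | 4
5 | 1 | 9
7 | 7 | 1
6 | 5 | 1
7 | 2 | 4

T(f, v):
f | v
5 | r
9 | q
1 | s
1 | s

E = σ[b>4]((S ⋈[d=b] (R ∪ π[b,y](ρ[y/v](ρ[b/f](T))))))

Row counts bottom-up:
  S → 5
  R → 4
  T → 4
  ρ[b/f](T) → 4
  ρ[y/v](ρ[b/f](T)) → 4
  π[b,y](ρ[y/v](ρ[b/f](T))) → 4
  (R ∪ π[b,y](ρ[y/v](ρ[b/f](T)))) → 8
  (S ⋈[d=b] (R ∪ π[b,y](ρ[y/v](ρ[b/f](T))))) → 2
  σ[b>4]((S ⋈[d=b] (R ∪ π[b,y](ρ[y/v](ρ[b/f](T)))))) → 2

|E| = 2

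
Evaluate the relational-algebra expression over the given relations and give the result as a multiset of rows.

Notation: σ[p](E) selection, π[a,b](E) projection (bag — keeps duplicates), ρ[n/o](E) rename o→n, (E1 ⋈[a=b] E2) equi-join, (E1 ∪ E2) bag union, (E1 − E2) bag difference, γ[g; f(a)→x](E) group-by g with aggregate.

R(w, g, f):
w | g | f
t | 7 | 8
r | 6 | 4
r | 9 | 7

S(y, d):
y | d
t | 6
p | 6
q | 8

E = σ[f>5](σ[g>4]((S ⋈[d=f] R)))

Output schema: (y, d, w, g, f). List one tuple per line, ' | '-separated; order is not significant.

Stepwise |·|:
  S → 3
  R → 3
  (S ⋈[d=f] R) → 1
  σ[g>4]((S ⋈[d=f] R)) → 1
  σ[f>5](σ[g>4]((S ⋈[d=f] R))) → 1

== RESULT ==
y | d | w | g | f
q | 8 | t | 7 | 8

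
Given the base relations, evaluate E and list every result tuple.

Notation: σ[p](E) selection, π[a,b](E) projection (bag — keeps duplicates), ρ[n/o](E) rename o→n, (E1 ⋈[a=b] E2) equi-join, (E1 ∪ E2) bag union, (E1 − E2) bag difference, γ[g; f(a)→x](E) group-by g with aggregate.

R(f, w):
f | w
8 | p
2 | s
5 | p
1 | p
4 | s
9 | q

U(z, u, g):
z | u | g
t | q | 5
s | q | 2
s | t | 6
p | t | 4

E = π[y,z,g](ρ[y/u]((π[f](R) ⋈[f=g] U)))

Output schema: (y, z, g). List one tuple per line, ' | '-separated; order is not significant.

Row counts bottom-up:
  R → 6
  π[f](R) → 6
  U → 4
  (π[f](R) ⋈[f=g] U) → 3
  ρ[y/u]((π[f](R) ⋈[f=g] U)) → 3
  π[y,z,g](ρ[y/u]((π[f](R) ⋈[f=g] U))) → 3

== RESULT ==
y | z | g
q | s | 2
q | t | 5
t | p | 4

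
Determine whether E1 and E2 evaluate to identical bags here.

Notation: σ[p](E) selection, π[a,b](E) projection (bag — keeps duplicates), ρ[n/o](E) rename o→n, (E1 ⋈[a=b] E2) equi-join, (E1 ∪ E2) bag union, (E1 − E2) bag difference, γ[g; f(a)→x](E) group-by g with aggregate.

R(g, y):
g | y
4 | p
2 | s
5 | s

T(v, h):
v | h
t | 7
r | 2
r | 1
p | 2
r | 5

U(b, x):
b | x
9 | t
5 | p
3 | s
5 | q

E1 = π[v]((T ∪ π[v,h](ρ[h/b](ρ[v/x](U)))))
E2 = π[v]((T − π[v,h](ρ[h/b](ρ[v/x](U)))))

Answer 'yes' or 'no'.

E1 per-node cardinality:
  T → 5
  U → 4
  ρ[v/x](U) → 4
  ρ[h/b](ρ[v/x](U)) → 4
  π[v,h](ρ[h/b](ρ[v/x](U))) → 4
  (T ∪ π[v,h](ρ[h/b](ρ[v/x](U)))) → 9
  π[v]((T ∪ π[v,h](ρ[h/b](ρ[v/x](U))))) → 9
E2 per-node cardinality:
  T → 5
  U → 4
  ρ[v/x](U) → 4
  ρ[h/b](ρ[v/x](U)) → 4
  π[v,h](ρ[h/b](ρ[v/x](U))) → 4
  (T − π[v,h](ρ[h/b](ρ[v/x](U)))) → 5
  π[v]((T − π[v,h](ρ[h/b](ρ[v/x](U))))) → 5

E1 result:
v
p
p
q
r
r
r
s
t
t
E2 result:
v
p
r
r
r
t
Witness: ('t',) appears 2× in E1 but 1× in E2.

no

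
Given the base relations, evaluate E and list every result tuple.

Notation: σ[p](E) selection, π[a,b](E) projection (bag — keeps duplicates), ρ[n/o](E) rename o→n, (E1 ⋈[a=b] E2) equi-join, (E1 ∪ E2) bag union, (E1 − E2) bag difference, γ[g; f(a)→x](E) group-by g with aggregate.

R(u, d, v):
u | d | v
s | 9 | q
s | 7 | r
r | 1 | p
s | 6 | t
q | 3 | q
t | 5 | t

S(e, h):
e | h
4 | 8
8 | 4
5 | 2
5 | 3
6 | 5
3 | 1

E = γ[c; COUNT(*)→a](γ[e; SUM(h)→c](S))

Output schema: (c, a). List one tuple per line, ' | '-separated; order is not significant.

Stepwise |·|:
  S → 6
  γ[e; SUM(h)→c](S) → 5
  γ[c; COUNT(*)→a](γ[e; SUM(h)→c](S)) → 4

== RESULT ==
c | a
1 | 1
4 | 1
5 | 2
8 | 1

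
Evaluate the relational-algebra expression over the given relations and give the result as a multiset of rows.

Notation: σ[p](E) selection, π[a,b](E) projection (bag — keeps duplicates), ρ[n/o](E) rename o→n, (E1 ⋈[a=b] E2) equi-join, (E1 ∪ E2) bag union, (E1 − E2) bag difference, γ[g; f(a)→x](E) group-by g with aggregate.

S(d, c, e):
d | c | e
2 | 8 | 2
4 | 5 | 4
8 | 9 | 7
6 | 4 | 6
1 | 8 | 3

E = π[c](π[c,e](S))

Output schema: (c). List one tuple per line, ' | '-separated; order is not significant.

Per-node cardinality:
  S → 5
  π[c,e](S) → 5
  π[c](π[c,e](S)) → 5

== RESULT ==
c
4
5
8
8
9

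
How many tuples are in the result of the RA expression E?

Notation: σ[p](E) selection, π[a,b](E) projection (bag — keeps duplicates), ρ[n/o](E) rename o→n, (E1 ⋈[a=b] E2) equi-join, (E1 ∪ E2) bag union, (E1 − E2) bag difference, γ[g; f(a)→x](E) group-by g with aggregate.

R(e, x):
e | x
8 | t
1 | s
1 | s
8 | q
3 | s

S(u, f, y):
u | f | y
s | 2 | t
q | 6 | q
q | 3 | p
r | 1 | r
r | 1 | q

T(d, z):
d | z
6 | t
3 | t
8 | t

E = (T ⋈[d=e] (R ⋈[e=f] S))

Per-node cardinality:
  T → 3
  R → 5
  S → 5
  (R ⋈[e=f] S) → 5
  (T ⋈[d=e] (R ⋈[e=f] S)) → 1

|E| = 1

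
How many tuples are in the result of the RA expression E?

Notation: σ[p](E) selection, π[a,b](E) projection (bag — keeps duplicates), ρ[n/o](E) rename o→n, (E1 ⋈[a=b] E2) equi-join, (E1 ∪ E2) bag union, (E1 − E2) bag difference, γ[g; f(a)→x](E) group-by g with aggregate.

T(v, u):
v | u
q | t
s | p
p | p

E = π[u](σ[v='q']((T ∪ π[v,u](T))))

Subexpression sizes:
  T → 3
  T → 3
  π[v,u](T) → 3
  (T ∪ π[v,u](T)) → 6
  σ[v='q']((T ∪ π[v,u](T))) → 2
  π[u](σ[v='q']((T ∪ π[v,u](T)))) → 2

|E| = 2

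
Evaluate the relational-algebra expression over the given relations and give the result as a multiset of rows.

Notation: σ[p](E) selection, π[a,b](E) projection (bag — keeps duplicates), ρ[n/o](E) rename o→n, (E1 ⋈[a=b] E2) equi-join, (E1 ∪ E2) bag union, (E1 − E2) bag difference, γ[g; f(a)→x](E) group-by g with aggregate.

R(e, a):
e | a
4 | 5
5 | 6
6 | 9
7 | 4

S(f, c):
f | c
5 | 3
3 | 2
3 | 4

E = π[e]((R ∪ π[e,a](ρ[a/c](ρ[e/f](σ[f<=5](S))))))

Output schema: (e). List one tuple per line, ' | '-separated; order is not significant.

Per-node cardinality:
  R → 4
  S → 3
  σ[f<=5](S) → 3
  ρ[e/f](σ[f<=5](S)) → 3
  ρ[a/c](ρ[e/f](σ[f<=5](S))) → 3
  π[e,a](ρ[a/c](ρ[e/f](σ[f<=5](S)))) → 3
  (R ∪ π[e,a](ρ[a/c](ρ[e/f](σ[f<=5](S))))) → 7
  π[e]((R ∪ π[e,a](ρ[a/c](ρ[e/f](σ[f<=5](S)))))) → 7

== RESULT ==
e
3
3
4
5
5
6
7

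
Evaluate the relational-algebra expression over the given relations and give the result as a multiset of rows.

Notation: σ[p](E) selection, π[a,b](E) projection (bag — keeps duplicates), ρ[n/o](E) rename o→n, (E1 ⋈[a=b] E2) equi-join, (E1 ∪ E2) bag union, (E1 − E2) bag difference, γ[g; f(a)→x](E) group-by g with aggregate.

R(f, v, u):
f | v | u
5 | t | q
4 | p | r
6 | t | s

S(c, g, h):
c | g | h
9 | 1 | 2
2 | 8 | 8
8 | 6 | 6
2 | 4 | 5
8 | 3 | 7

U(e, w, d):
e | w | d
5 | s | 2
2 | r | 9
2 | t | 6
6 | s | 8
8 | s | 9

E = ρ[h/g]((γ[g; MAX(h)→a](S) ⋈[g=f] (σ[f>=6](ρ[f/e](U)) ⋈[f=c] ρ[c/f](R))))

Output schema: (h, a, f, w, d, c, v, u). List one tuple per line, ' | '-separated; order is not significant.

Stepwise |·|:
  S → 5
  γ[g; MAX(h)→a](S) → 5
  U → 5
  ρ[f/e](U) → 5
  σ[f>=6](ρ[f/e](U)) → 2
  R → 3
  ρ[c/f](R) → 3
  (σ[f>=6](ρ[f/e](U)) ⋈[f=c] ρ[c/f](R)) → 1
  (γ[g; MAX(h)→a](S) ⋈[g=f] (σ[f>=6](ρ[f/e](U)) ⋈[f=c] ρ[c/f](R))) → 1
  ρ[h/g]((γ[g; MAX(h)→a](S) ⋈[g=f] (σ[f>=6](ρ[f/e](U)) ⋈[f=c] ρ[c/f](R)))) → 1

== RESULT ==
h | a | f | w | d | c | v | u
6 | 6 | 6 | s | 8 | 6 | t | s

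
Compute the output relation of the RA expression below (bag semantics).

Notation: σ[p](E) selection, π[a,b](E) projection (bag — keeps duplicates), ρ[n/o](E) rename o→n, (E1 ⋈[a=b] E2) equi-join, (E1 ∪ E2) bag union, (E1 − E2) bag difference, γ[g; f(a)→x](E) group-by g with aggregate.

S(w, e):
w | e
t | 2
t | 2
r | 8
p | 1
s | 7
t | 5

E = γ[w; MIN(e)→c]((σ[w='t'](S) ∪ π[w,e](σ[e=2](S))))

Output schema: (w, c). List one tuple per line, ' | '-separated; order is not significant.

Stepwise |·|:
  S → 6
  σ[w='t'](S) → 3
  S → 6
  σ[e=2](S) → 2
  π[w,e](σ[e=2](S)) → 2
  (σ[w='t'](S) ∪ π[w,e](σ[e=2](S))) → 5
  γ[w; MIN(e)→c]((σ[w='t'](S) ∪ π[w,e](σ[e=2](S)))) → 1

== RESULT ==
w | c
t | 2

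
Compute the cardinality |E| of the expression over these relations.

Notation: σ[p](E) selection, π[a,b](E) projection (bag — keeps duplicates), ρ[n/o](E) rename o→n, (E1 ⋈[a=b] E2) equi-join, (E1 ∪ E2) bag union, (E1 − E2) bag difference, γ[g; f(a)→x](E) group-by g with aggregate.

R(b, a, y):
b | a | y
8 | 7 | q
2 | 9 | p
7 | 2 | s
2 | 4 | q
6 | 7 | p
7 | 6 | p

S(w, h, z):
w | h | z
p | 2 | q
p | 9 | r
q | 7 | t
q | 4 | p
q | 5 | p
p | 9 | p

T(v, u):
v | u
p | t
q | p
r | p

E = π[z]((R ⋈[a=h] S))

Row counts bottom-up:
  R → 6
  S → 6
  (R ⋈[a=h] S) → 6
  π[z]((R ⋈[a=h] S)) → 6

|E| = 6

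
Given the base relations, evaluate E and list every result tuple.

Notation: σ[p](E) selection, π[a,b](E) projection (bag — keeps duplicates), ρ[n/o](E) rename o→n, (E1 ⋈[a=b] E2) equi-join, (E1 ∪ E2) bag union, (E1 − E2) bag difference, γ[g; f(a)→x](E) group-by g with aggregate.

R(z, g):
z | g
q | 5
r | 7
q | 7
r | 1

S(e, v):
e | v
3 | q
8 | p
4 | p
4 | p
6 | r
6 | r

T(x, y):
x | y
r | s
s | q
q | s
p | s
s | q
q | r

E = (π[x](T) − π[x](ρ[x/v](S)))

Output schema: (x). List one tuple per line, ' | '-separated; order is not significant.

Stepwise |·|:
  T → 6
  π[x](T) → 6
  S → 6
  ρ[x/v](S) → 6
  π[x](ρ[x/v](S)) → 6
  (π[x](T) − π[x](ρ[x/v](S))) → 3

== RESULT ==
x
q
s
s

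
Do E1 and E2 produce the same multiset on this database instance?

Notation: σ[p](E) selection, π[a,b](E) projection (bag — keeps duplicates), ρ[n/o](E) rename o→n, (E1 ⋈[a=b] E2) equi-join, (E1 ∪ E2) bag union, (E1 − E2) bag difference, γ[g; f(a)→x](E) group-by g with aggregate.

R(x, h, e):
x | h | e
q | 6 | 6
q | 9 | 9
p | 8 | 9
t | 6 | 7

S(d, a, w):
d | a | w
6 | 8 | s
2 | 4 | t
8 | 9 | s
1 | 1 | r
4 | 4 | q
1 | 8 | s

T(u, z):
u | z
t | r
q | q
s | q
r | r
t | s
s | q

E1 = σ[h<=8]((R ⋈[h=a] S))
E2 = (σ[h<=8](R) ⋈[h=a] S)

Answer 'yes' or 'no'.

E1 per-node cardinality:
  R → 4
  S → 6
  (R ⋈[h=a] S) → 3
  σ[h<=8]((R ⋈[h=a] S)) → 2
E2 per-node cardinality:
  R → 4
  σ[h<=8](R) → 3
  S → 6
  (σ[h<=8](R) ⋈[h=a] S) → 2

E1 and E2 produce the same multiset:
x | h | e | d | a | w
p | 8 | 9 | 1 | 8 | s
p | 8 | 9 | 6 | 8 | s

yes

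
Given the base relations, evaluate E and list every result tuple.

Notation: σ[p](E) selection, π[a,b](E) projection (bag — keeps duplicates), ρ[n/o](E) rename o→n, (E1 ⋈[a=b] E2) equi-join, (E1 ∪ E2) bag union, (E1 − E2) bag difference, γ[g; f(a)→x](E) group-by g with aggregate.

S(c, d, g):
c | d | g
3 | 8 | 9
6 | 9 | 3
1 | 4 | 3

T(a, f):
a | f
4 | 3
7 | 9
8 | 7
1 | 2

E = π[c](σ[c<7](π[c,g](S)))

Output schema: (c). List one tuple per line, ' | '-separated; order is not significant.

Per-node cardinality:
  S → 3
  π[c,g](S) → 3
  σ[c<7](π[c,g](S)) → 3
  π[c](σ[c<7](π[c,g](S))) → 3

== RESULT ==
c
1
3
6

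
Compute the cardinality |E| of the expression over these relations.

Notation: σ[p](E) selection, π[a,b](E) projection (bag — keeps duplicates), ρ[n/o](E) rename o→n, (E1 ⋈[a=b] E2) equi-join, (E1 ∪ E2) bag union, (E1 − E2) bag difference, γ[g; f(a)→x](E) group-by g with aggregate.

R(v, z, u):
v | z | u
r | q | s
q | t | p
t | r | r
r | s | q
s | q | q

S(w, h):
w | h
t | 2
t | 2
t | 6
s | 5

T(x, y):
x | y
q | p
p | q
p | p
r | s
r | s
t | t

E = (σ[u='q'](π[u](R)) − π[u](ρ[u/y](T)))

Stepwise |·|:
  R → 5
  π[u](R) → 5
  σ[u='q'](π[u](R)) → 2
  T → 6
  ρ[u/y](T) → 6
  π[u](ρ[u/y](T)) → 6
  (σ[u='q'](π[u](R)) − π[u](ρ[u/y](T))) → 1

|E| = 1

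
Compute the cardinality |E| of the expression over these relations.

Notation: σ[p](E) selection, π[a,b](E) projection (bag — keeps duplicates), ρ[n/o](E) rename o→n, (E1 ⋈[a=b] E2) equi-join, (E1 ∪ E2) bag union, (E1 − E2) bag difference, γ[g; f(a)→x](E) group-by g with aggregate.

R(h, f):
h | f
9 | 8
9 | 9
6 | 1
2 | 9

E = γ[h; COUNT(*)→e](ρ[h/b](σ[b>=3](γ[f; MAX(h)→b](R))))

Per-node cardinality:
  R → 4
  γ[f; MAX(h)→b](R) → 3
  σ[b>=3](γ[f; MAX(h)→b](R)) → 3
  ρ[h/b](σ[b>=3](γ[f; MAX(h)→b](R))) → 3
  γ[h; COUNT(*)→e](ρ[h/b](σ[b>=3](γ[f; MAX(h)→b](R)))) → 2

|E| = 2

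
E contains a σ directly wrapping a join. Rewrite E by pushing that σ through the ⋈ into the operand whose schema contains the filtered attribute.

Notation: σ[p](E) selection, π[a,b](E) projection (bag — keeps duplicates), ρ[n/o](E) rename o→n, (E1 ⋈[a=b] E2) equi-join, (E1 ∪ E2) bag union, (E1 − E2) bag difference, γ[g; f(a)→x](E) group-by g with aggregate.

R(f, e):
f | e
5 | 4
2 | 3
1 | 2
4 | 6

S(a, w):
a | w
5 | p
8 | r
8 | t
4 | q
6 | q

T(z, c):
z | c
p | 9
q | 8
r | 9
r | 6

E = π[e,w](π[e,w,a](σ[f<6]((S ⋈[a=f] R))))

σ filters on f, owned by the right side.
E' = π[e,w](π[e,w,a]((S ⋈[a=f] σ[f<6](R))))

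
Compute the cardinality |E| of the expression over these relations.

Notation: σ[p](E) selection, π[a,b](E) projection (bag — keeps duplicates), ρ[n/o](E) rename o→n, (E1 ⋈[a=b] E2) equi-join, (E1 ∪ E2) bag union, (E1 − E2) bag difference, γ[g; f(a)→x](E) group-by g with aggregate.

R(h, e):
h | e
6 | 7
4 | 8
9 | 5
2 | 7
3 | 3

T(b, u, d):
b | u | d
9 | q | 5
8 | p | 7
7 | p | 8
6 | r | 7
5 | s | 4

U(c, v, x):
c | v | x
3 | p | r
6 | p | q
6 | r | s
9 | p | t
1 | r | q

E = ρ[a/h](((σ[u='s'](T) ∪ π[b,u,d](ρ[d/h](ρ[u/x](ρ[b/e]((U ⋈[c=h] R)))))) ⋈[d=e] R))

Subexpression sizes:
  T → 5
  σ[u='s'](T) → 1
  U → 5
  R → 5
  (U ⋈[c=h] R) → 4
  ρ[b/e]((U ⋈[c=h] R)) → 4
  ρ[u/x](ρ[b/e]((U ⋈[c=h] R))) → 4
  ρ[d/h](ρ[u/x](ρ[b/e]((U ⋈[c=h] R)))) → 4
  π[b,u,d](ρ[d/h](ρ[u/x](ρ[b/e]((U ⋈[c=h] R))))) → 4
  (σ[u='s'](T) ∪ π[b,u,d](ρ[d/h](ρ[u/x](ρ[b/e]((U ⋈[c=h] R)))))) → 5
  R → 5
  ((σ[u='s'](T) ∪ π[b,u,d](ρ[d/h](ρ[u/x](ρ[b/e]((U ⋈[c=h] R)))))) ⋈[d=e] R) → 1
  ρ[a/h](((σ[u='s'](T) ∪ π[b,u,d](ρ[d/h](ρ[u/x](ρ[b/e]((U ⋈[c=h] R)))))) ⋈[d=e] R)) → 1

|E| = 1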